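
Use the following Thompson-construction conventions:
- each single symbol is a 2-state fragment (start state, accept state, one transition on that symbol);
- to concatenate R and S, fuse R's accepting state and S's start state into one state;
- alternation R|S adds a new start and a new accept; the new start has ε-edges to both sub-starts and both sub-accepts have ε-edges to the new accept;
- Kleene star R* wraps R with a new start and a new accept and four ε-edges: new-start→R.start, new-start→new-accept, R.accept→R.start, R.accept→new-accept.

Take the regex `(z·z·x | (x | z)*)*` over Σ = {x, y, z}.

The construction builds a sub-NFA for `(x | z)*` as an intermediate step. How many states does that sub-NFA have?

Fragment for `(x | z)*`:
Each of the 2 symbol leaves contributes a 2-state fragment.
  x | z = 6 states
  (x | z)* = 8 states

8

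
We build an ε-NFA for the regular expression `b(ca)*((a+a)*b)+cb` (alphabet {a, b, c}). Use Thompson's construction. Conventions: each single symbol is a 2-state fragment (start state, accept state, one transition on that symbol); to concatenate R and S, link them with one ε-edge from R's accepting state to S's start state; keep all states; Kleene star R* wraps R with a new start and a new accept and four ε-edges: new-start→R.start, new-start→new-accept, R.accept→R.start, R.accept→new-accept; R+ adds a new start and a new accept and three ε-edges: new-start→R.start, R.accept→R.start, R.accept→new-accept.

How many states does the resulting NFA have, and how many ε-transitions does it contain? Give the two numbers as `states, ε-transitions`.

By structural recursion:
Each of the 8 symbol leaves contributes 2 states and 0 ε-transitions.
  ca = 4 states, 1 ε-transition
  (ca)* = 6 states, 5 ε-transitions
  a+ = 4 states, 3 ε-transitions
  a+a = 6 states, 4 ε-transitions
  (a+a)* = 8 states, 8 ε-transitions
  (a+a)*b = 10 states, 9 ε-transitions
  ((a+a)*b)+ = 12 states, 12 ε-transitions
  b(ca)*((a+a)*b)+cb = 24 states, 21 ε-transitions

24, 21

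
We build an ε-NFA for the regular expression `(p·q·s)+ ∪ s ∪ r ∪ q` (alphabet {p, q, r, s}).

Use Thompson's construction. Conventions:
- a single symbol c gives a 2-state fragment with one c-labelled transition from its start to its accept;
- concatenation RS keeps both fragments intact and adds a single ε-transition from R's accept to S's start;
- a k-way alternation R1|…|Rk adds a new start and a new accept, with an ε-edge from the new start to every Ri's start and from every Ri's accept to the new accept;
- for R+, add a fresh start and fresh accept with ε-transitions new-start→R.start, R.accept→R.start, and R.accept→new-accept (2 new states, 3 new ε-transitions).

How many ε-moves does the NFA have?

13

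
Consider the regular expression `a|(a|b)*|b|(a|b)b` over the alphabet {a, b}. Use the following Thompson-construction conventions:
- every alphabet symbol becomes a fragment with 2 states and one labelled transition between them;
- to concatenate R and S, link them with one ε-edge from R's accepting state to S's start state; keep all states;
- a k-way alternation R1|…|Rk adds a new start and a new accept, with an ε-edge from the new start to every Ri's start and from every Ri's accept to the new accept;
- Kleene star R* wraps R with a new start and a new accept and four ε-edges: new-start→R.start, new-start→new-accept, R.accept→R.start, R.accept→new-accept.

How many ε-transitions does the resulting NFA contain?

Bottom-up over the parse tree:
Each of the 7 symbol leaves contributes 0 ε-transitions.
  a|b → 4 ε-transitions
  (a|b)* → 8 ε-transitions
  a|b → 4 ε-transitions
  (a|b)b → 5 ε-transitions
  a|(a|b)*|b|(a|b)b → 21 ε-transitions

21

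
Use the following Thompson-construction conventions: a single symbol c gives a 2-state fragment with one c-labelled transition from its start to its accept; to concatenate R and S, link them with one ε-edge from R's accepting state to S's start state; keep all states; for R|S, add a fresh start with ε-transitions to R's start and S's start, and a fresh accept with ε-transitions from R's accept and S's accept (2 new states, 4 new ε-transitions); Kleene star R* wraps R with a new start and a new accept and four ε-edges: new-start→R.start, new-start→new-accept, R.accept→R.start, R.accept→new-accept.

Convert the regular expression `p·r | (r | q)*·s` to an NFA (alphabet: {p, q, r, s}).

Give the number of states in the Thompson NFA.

Recursing over subexpressions:
Each of the 5 symbol leaves contributes a 2-state fragment.
  p·r → 4 states
  r | q → 6 states
  (r | q)* → 8 states
  (r | q)*·s → 10 states
  p·r | (r | q)*·s → 16 states

16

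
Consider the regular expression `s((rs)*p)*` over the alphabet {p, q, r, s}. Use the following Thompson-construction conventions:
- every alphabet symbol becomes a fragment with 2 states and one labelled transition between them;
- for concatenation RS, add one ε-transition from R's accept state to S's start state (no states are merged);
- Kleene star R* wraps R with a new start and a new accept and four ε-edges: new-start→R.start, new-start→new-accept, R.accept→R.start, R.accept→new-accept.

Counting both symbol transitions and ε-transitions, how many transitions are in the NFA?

15

Recursing over subexpressions:
Each of the 4 symbol leaves contributes 1 transition (1 symbol, 0 ε).
  rs → 3 transitions (2 symbol, 1 ε)
  (rs)* → 7 transitions (2 symbol, 5 ε)
  (rs)*p → 9 transitions (3 symbol, 6 ε)
  ((rs)*p)* → 13 transitions (3 symbol, 10 ε)
  s((rs)*p)* → 15 transitions (4 symbol, 11 ε)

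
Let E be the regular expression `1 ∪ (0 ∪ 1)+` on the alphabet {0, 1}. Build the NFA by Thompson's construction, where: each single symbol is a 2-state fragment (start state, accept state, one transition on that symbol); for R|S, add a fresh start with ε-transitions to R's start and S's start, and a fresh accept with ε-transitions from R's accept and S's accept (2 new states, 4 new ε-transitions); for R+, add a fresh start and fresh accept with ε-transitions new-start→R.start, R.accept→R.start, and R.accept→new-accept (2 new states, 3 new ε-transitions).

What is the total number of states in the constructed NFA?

12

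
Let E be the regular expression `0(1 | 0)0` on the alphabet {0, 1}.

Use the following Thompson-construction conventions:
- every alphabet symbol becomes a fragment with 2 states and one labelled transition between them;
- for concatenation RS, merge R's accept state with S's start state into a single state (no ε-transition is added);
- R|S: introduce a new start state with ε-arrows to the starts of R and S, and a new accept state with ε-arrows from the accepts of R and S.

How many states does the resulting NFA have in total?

Building bottom-up:
Each of the 4 symbol leaves contributes a 2-state fragment.
  1 | 0 : 6 states
  0(1 | 0)0 : 8 states

8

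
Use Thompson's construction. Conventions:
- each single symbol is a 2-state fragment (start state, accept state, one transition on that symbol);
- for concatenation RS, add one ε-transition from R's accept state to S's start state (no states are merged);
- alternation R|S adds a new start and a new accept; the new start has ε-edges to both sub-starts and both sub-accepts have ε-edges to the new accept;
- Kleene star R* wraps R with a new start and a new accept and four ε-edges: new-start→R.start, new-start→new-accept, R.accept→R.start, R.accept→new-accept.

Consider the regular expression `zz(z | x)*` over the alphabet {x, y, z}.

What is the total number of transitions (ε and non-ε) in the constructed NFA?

14

Building bottom-up:
Each of the 4 symbol leaves contributes 1 transition (1 symbol, 0 ε).
  z | x : 6 transitions (2 symbol, 4 ε)
  (z | x)* : 10 transitions (2 symbol, 8 ε)
  zz(z | x)* : 14 transitions (4 symbol, 10 ε)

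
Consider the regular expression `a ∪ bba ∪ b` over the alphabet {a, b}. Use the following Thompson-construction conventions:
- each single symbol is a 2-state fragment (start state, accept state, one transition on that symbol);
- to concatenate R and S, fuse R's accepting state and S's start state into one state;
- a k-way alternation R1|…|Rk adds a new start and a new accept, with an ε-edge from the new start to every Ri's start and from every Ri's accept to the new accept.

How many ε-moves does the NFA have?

6

Per subexpression:
Each of the 5 symbol leaves contributes 0 ε-transitions.
  bba : 0 ε-transitions
  a ∪ bba ∪ b : 6 ε-transitions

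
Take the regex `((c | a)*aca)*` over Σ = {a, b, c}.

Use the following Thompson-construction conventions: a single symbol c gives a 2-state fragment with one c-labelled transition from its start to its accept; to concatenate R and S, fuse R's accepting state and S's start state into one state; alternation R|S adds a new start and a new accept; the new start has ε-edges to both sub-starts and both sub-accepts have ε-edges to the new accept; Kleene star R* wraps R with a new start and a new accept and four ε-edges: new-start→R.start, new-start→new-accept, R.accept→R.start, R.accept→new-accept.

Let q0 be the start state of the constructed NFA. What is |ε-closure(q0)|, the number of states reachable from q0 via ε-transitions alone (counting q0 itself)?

7

Work bottom-up. For each fragment F, track |ε-closure(F.start)| and whether F's accept lies in that closure (i.e. whether F accepts ε). A single-symbol fragment has closure size 1 and does not accept ε.
  c | a → new start ε-reaches every alternative's start; none of them accept ε, so the new accept is not reached: C = 1 + 1 + 1 = 3
  (c | a)* → C = 1 (new start) + 3 (body) + 1 (new accept) = 5
  (c | a)*aca → C = 5 + (1−1) = 5 (closure spills across the concat boundary because the left factor accepts ε)
  ((c | a)*aca)* → the star's fresh start ε-reaches both the body's start and the fresh accept: C = 2 + 5 = 7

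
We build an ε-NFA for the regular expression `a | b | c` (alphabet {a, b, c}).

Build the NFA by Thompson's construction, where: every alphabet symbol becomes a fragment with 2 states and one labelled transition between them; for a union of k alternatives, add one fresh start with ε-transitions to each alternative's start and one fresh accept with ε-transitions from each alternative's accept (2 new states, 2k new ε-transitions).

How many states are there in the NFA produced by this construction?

By structural recursion:
Each of the 3 symbol leaves contributes a 2-state fragment.
  a | b | c → 8 states

8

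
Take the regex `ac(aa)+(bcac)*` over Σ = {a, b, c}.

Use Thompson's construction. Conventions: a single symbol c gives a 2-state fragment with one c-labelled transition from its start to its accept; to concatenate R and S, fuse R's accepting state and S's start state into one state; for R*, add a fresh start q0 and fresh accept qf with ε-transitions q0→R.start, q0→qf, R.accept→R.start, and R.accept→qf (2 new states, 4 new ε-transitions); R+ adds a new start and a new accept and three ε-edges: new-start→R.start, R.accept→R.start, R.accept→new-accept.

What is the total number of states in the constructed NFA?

Per subexpression:
Each of the 8 symbol leaves contributes a 2-state fragment.
  aa → 3 states
  (aa)+ → 5 states
  bcac → 5 states
  (bcac)* → 7 states
  ac(aa)+(bcac)* → 13 states

13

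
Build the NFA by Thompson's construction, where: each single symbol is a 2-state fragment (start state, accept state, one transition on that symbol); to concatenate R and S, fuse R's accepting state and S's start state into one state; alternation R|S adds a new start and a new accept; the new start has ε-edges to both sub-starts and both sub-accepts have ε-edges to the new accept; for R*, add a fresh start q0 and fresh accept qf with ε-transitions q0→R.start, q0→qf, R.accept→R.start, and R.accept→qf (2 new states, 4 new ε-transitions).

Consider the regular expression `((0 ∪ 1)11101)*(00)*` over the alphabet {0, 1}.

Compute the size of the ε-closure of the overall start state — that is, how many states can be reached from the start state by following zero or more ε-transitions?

7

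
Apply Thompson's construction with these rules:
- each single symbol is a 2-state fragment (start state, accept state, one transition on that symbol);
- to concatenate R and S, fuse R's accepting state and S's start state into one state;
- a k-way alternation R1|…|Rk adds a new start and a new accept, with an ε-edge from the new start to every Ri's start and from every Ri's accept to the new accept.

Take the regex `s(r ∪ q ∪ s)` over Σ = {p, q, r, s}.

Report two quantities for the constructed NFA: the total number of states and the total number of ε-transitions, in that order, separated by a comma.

9, 6

By structural recursion:
Each of the 4 symbol leaves contributes 2 states and 0 ε-transitions.
  r ∪ q ∪ s : 8 states, 6 ε-transitions
  s(r ∪ q ∪ s) : 9 states, 6 ε-transitions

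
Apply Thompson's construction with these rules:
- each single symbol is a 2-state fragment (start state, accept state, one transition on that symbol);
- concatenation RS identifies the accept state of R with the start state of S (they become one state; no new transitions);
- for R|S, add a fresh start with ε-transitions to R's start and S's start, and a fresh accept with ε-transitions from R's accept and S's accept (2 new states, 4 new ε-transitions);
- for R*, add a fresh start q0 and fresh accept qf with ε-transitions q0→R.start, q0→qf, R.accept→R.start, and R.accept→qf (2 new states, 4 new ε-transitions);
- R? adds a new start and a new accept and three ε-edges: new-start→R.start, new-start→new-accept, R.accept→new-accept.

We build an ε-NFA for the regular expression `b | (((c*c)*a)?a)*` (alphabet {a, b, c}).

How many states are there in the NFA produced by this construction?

17

Building bottom-up:
Each of the 5 symbol leaves contributes a 2-state fragment.
  c* = 4 states
  c*c = 5 states
  (c*c)* = 7 states
  (c*c)*a = 8 states
  ((c*c)*a)? = 10 states
  ((c*c)*a)?a = 11 states
  (((c*c)*a)?a)* = 13 states
  b | (((c*c)*a)?a)* = 17 states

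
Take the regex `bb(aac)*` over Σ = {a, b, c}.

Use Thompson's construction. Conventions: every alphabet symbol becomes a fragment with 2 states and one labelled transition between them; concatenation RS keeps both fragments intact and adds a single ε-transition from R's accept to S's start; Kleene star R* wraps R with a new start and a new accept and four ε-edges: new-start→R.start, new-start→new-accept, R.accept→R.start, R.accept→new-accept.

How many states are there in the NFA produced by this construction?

12

Recursing over subexpressions:
Each of the 5 symbol leaves contributes a 2-state fragment.
  aac = 6 states
  (aac)* = 8 states
  bb(aac)* = 12 states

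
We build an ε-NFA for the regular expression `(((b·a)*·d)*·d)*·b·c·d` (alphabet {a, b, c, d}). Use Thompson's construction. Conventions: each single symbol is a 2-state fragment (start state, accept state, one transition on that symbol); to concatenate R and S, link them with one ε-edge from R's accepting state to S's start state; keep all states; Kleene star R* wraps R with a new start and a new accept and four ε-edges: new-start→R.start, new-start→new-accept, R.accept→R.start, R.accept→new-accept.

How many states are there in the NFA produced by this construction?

By structural recursion:
Each of the 7 symbol leaves contributes a 2-state fragment.
  b·a : 4 states
  (b·a)* : 6 states
  (b·a)*·d : 8 states
  ((b·a)*·d)* : 10 states
  ((b·a)*·d)*·d : 12 states
  (((b·a)*·d)*·d)* : 14 states
  (((b·a)*·d)*·d)*·b·c·d : 20 states

20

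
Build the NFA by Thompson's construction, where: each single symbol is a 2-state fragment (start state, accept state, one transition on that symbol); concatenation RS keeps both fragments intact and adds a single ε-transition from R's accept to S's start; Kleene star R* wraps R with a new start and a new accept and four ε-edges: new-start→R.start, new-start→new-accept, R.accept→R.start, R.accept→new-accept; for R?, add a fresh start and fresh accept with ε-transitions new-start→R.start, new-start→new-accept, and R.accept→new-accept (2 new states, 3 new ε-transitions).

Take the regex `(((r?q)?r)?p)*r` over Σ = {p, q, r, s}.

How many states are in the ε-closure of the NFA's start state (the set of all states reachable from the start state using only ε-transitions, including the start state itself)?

13

Compute the ε-closure size of each fragment's start state recursively; a symbol fragment's start has no outgoing ε-edge, so its closure is just itself (size 1).
  r? — new start has ε-edges to the inner start and to the new accept, so |ε-closure| = 2 + 1 = 3
  r?q — the left operand accepts ε, so the closure extends into the next operand (via the concat ε-link); |ε-closure| = 3 + 1 = 4
  (r?q)? — |ε-closure| = 1 (new start) + 4 (body) + 1 (new accept, via ε) = 6
  (r?q)?r — the left operand accepts ε, so the closure extends into the next operand (via the concat ε-link); |ε-closure| = 6 + 1 = 7
  ((r?q)?r)? — |ε-closure| = 1 (new start) + 7 (body) + 1 (new accept, via ε) = 9
  ((r?q)?r)?p — |ε-closure| = 9 + 1 = 10 (closure spills across the concat boundary because the left factor accepts ε)
  (((r?q)?r)?p)* — the star's fresh start ε-reaches both the body's start and the fresh accept: |ε-closure| = 2 + 10 = 12
  (((r?q)?r)?p)*r — the left operand accepts ε, so the closure extends into the next operand (via the concat ε-link); |ε-closure| = 12 + 1 = 13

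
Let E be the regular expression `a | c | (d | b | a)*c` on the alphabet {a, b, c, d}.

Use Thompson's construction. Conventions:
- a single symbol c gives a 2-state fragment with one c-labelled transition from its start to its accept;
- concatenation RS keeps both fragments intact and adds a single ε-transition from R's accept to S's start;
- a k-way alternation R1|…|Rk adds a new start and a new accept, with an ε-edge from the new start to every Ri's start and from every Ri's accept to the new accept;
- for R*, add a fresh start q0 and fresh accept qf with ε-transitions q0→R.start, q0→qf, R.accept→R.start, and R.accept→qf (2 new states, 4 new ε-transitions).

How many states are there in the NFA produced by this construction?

18

Bottom-up over the parse tree:
Each of the 6 symbol leaves contributes a 2-state fragment.
  d | b | a — 8 states
  (d | b | a)* — 10 states
  (d | b | a)*c — 12 states
  a | c | (d | b | a)*c — 18 states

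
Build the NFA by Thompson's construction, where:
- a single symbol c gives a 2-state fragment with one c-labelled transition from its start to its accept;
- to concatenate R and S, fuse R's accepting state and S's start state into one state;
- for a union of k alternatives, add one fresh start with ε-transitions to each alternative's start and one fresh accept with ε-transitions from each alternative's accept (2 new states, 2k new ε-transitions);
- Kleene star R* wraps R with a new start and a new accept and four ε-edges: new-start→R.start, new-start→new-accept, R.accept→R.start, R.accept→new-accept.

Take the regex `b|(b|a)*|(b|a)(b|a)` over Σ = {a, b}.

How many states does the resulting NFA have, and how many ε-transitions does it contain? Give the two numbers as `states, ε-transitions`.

23, 22

By structural recursion:
Each of the 7 symbol leaves contributes 2 states and 0 ε-transitions.
  b|a → 6 states, 4 ε-transitions
  (b|a)* → 8 states, 8 ε-transitions
  b|a → 6 states, 4 ε-transitions
  b|a → 6 states, 4 ε-transitions
  (b|a)(b|a) → 11 states, 8 ε-transitions
  b|(b|a)*|(b|a)(b|a) → 23 states, 22 ε-transitions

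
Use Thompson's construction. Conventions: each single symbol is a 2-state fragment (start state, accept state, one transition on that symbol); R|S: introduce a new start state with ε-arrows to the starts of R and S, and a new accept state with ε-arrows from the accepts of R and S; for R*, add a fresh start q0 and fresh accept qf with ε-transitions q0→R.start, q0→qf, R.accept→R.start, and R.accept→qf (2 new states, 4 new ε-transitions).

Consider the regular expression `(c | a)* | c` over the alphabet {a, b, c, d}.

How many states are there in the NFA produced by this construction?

Bottom-up over the parse tree:
Each of the 3 symbol leaves contributes a 2-state fragment.
  c | a → 6 states
  (c | a)* → 8 states
  (c | a)* | c → 12 states

12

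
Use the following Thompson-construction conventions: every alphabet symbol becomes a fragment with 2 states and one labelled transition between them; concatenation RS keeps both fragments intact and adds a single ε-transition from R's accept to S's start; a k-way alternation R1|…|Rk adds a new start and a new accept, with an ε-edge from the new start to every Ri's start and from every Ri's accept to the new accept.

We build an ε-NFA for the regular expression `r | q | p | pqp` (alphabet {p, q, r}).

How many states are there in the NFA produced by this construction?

Per subexpression:
Each of the 6 symbol leaves contributes a 2-state fragment.
  pqp → 6 states
  r | q | p | pqp → 14 states

14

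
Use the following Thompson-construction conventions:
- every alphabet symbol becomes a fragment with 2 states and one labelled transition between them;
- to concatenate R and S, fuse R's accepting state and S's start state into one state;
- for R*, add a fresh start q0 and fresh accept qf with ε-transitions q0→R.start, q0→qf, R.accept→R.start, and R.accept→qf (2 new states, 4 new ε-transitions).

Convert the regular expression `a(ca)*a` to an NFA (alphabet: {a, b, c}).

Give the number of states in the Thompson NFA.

7

Recursing over subexpressions:
Each of the 4 symbol leaves contributes a 2-state fragment.
  ca → 3 states
  (ca)* → 5 states
  a(ca)*a → 7 states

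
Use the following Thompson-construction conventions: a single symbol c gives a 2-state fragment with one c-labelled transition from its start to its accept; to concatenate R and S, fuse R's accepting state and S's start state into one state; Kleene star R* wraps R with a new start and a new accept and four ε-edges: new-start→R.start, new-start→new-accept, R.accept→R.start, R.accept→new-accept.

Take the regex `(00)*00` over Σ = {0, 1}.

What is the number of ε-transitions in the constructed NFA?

4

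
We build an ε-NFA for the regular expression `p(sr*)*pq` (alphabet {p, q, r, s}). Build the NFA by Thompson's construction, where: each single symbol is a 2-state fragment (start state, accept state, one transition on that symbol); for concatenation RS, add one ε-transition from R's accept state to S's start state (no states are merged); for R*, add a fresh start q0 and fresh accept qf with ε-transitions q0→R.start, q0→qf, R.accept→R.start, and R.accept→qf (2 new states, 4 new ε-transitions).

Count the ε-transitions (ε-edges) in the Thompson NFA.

12

Building bottom-up:
Each of the 5 symbol leaves contributes 0 ε-transitions.
  r* : 4 ε-transitions
  sr* : 5 ε-transitions
  (sr*)* : 9 ε-transitions
  p(sr*)*pq : 12 ε-transitions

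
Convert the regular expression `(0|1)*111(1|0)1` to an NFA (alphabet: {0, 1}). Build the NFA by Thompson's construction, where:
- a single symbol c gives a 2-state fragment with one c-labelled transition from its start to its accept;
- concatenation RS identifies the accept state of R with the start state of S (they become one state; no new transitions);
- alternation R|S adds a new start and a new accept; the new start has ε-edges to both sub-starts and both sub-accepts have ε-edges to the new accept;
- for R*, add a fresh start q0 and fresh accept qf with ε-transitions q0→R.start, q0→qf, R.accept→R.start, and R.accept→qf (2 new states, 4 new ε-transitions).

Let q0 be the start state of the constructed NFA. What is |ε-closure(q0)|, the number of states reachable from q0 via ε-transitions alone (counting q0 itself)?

5

Let C(F) = |ε-closure(F.start)| within fragment F, and note whether F accepts ε. Symbol fragments have C = 1 and do not accept ε. Then:
  0|1 → new start ε-reaches every alternative's start; none of them accept ε, so the new accept is not reached: |closure| = 1 + 1 + 1 = 3
  (0|1)* → new start has ε-edges to the inner start and to the new accept, so |closure| = 2 + 3 = 5
  1|0 → |closure| = 1 + 1 + 1 = 3 (the new accept is not ε-reachable since no branch accepts ε)
  (0|1)*111(1|0)1 → |closure| = 5 + (1−1) = 5 (closure spills across the concat boundary because the left factor accepts ε)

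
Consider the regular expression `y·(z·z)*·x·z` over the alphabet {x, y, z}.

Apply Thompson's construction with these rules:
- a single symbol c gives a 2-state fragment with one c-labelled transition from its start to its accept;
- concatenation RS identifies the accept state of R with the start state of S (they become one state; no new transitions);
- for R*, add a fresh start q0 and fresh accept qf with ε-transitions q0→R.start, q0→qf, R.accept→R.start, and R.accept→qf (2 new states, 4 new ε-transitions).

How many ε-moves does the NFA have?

4

Building bottom-up:
Each of the 5 symbol leaves contributes 0 ε-transitions.
  z·z → 0 ε-transitions
  (z·z)* → 4 ε-transitions
  y·(z·z)*·x·z → 4 ε-transitions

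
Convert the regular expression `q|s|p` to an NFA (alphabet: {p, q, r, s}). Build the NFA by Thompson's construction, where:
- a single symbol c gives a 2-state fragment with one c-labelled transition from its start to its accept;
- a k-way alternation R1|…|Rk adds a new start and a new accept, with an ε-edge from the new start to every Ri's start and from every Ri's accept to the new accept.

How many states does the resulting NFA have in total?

8

Bottom-up over the parse tree:
Each of the 3 symbol leaves contributes a 2-state fragment.
  q|s|p : 8 states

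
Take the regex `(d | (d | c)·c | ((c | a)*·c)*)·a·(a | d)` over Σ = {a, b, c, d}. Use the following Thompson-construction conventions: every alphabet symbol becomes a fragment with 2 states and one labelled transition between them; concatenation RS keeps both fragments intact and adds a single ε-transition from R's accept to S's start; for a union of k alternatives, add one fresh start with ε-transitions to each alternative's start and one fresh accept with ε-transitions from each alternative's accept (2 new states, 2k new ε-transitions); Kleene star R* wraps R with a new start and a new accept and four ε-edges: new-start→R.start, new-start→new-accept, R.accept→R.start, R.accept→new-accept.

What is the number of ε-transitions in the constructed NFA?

30

Bottom-up over the parse tree:
Each of the 10 symbol leaves contributes 0 ε-transitions.
  d | c — 4 ε-transitions
  (d | c)·c — 5 ε-transitions
  c | a — 4 ε-transitions
  (c | a)* — 8 ε-transitions
  (c | a)*·c — 9 ε-transitions
  ((c | a)*·c)* — 13 ε-transitions
  d | (d | c)·c | ((c | a)*·c)* — 24 ε-transitions
  a | d — 4 ε-transitions
  (d | (d | c)·c | ((c | a)*·c)*)·a·(a | d) — 30 ε-transitions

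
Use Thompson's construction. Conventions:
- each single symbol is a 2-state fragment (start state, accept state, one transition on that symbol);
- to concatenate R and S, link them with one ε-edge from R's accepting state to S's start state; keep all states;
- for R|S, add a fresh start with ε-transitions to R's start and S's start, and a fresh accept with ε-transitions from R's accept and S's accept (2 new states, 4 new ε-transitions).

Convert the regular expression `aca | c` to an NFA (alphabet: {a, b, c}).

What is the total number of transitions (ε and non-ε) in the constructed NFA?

10

By structural recursion:
Each of the 4 symbol leaves contributes 1 transition (1 symbol, 0 ε).
  aca → 5 transitions (3 symbol, 2 ε)
  aca | c → 10 transitions (4 symbol, 6 ε)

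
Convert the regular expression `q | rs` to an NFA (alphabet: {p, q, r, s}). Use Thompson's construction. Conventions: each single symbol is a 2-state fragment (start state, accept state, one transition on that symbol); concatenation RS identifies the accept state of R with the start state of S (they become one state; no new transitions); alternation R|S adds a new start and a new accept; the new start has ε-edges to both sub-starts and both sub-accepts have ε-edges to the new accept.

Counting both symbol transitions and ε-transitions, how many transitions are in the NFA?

Recursing over subexpressions:
Each of the 3 symbol leaves contributes 1 transition (1 symbol, 0 ε).
  rs → 2 transitions (2 symbol, 0 ε)
  q | rs → 7 transitions (3 symbol, 4 ε)

7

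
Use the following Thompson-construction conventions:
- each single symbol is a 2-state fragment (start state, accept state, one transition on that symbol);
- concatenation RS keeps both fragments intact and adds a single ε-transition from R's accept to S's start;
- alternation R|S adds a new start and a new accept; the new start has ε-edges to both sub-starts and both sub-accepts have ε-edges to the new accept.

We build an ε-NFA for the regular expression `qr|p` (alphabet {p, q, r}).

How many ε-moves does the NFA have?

5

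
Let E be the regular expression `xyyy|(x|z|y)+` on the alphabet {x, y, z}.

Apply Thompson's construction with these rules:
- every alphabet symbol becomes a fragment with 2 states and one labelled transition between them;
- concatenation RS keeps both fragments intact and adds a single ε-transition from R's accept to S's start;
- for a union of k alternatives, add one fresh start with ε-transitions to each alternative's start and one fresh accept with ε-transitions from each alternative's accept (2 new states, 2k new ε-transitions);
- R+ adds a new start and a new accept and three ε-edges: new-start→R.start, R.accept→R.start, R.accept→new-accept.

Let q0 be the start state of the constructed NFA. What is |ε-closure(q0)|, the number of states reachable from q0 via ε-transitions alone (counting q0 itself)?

7

Work bottom-up. For each fragment F, track |ε-closure(F.start)| and whether F's accept lies in that closure (i.e. whether F accepts ε). A single-symbol fragment has closure size 1 and does not accept ε.
  xyyy → same as the first factor's closure: |closure| = 1
  x|z|y → new start ε-reaches every alternative's start; none of them accept ε, so the new accept is not reached: |closure| = 1 + 1 + 1 + 1 = 4
  (x|z|y)+ → |closure| = 1 + 4 = 5 (the body doesn't accept ε, so the new accept is not reached)
  xyyy|(x|z|y)+ → |closure| = 1 + 1 + 5 = 7 (the new accept is not ε-reachable since no branch accepts ε)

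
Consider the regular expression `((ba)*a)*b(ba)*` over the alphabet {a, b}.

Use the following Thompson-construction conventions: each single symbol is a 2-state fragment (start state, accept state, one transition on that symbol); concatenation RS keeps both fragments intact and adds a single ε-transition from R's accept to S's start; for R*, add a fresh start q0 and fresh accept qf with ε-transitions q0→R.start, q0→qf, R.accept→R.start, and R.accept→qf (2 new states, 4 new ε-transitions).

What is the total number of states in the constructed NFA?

Building bottom-up:
Each of the 6 symbol leaves contributes a 2-state fragment.
  ba = 4 states
  (ba)* = 6 states
  (ba)*a = 8 states
  ((ba)*a)* = 10 states
  ba = 4 states
  (ba)* = 6 states
  ((ba)*a)*b(ba)* = 18 states

18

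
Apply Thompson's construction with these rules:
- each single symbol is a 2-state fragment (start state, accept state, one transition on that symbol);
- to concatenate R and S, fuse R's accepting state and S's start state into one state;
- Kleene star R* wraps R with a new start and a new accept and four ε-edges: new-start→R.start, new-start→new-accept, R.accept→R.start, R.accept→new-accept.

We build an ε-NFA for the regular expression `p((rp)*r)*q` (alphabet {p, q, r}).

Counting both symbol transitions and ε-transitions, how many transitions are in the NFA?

13

Per subexpression:
Each of the 5 symbol leaves contributes 1 transition (1 symbol, 0 ε).
  rp → 2 transitions (2 symbol, 0 ε)
  (rp)* → 6 transitions (2 symbol, 4 ε)
  (rp)*r → 7 transitions (3 symbol, 4 ε)
  ((rp)*r)* → 11 transitions (3 symbol, 8 ε)
  p((rp)*r)*q → 13 transitions (5 symbol, 8 ε)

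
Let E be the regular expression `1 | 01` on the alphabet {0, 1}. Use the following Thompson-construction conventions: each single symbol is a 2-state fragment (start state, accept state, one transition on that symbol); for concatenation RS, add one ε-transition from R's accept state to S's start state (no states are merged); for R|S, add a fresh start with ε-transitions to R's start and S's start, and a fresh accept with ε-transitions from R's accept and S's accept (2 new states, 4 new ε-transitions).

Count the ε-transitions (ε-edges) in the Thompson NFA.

Building bottom-up:
Each of the 3 symbol leaves contributes 0 ε-transitions.
  01 — 1 ε-transition
  1 | 01 — 5 ε-transitions

5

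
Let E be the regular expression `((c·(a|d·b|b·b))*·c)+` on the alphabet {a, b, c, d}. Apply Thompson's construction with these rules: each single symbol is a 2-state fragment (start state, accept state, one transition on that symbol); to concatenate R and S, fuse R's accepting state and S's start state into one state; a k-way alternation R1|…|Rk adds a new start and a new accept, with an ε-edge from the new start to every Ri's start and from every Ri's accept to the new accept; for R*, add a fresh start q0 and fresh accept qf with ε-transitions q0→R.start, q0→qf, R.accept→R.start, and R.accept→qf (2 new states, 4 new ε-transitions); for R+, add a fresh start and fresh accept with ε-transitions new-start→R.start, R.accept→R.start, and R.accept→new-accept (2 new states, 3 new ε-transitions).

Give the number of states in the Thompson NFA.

16

Per subexpression:
Each of the 7 symbol leaves contributes a 2-state fragment.
  d·b — 3 states
  b·b — 3 states
  a|d·b|b·b — 10 states
  c·(a|d·b|b·b) — 11 states
  (c·(a|d·b|b·b))* — 13 states
  (c·(a|d·b|b·b))*·c — 14 states
  ((c·(a|d·b|b·b))*·c)+ — 16 states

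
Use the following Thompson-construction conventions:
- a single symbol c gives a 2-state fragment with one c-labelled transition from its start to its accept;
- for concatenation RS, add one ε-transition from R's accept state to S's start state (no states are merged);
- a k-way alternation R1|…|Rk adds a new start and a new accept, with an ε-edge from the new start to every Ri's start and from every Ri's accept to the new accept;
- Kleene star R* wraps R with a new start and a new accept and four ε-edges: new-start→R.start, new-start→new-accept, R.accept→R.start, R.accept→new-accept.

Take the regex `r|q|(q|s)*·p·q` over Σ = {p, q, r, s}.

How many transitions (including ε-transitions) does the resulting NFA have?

22

Bottom-up over the parse tree:
Each of the 6 symbol leaves contributes 1 transition (1 symbol, 0 ε).
  q|s → 6 transitions (2 symbol, 4 ε)
  (q|s)* → 10 transitions (2 symbol, 8 ε)
  (q|s)*·p·q → 14 transitions (4 symbol, 10 ε)
  r|q|(q|s)*·p·q → 22 transitions (6 symbol, 16 ε)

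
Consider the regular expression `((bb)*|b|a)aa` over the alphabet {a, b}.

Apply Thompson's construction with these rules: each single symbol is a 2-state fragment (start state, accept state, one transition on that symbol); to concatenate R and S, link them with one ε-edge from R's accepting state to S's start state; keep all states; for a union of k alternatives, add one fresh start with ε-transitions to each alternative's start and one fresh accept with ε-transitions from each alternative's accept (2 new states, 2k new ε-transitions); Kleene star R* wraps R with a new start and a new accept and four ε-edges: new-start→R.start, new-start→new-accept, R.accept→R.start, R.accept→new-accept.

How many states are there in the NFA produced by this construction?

Per subexpression:
Each of the 6 symbol leaves contributes a 2-state fragment.
  bb = 4 states
  (bb)* = 6 states
  (bb)*|b|a = 12 states
  ((bb)*|b|a)aa = 16 states

16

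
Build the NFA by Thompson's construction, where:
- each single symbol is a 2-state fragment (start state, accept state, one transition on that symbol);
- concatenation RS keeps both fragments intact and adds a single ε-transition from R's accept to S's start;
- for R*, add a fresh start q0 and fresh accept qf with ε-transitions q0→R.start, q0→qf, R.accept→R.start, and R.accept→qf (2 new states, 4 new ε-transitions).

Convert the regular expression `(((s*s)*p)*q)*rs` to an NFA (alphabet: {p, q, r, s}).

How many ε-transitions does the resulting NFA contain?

21

Recursing over subexpressions:
Each of the 6 symbol leaves contributes 0 ε-transitions.
  s* : 4 ε-transitions
  s*s : 5 ε-transitions
  (s*s)* : 9 ε-transitions
  (s*s)*p : 10 ε-transitions
  ((s*s)*p)* : 14 ε-transitions
  ((s*s)*p)*q : 15 ε-transitions
  (((s*s)*p)*q)* : 19 ε-transitions
  (((s*s)*p)*q)*rs : 21 ε-transitions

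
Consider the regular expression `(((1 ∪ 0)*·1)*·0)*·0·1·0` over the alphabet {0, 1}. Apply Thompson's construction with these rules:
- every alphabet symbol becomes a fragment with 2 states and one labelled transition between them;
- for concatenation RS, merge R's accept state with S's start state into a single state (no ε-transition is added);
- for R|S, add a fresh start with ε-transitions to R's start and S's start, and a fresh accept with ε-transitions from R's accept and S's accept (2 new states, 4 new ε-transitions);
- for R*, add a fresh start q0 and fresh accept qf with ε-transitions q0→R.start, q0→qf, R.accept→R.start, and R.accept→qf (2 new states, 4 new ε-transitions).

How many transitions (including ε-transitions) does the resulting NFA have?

23

By structural recursion:
Each of the 7 symbol leaves contributes 1 transition (1 symbol, 0 ε).
  1 ∪ 0 : 6 transitions (2 symbol, 4 ε)
  (1 ∪ 0)* : 10 transitions (2 symbol, 8 ε)
  (1 ∪ 0)*·1 : 11 transitions (3 symbol, 8 ε)
  ((1 ∪ 0)*·1)* : 15 transitions (3 symbol, 12 ε)
  ((1 ∪ 0)*·1)*·0 : 16 transitions (4 symbol, 12 ε)
  (((1 ∪ 0)*·1)*·0)* : 20 transitions (4 symbol, 16 ε)
  (((1 ∪ 0)*·1)*·0)*·0·1·0 : 23 transitions (7 symbol, 16 ε)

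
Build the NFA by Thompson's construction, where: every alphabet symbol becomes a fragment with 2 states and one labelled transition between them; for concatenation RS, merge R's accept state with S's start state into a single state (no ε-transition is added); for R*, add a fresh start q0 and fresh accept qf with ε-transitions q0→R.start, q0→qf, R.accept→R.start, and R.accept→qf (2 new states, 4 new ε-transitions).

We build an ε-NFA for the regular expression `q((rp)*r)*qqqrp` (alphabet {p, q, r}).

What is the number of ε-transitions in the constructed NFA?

Building bottom-up:
Each of the 9 symbol leaves contributes 0 ε-transitions.
  rp — 0 ε-transitions
  (rp)* — 4 ε-transitions
  (rp)*r — 4 ε-transitions
  ((rp)*r)* — 8 ε-transitions
  q((rp)*r)*qqqrp — 8 ε-transitions

8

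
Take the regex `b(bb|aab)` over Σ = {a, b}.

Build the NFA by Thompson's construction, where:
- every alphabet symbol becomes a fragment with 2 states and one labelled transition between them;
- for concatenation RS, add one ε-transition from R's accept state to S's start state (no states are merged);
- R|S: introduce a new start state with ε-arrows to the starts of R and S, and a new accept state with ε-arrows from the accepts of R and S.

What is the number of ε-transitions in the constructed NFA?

8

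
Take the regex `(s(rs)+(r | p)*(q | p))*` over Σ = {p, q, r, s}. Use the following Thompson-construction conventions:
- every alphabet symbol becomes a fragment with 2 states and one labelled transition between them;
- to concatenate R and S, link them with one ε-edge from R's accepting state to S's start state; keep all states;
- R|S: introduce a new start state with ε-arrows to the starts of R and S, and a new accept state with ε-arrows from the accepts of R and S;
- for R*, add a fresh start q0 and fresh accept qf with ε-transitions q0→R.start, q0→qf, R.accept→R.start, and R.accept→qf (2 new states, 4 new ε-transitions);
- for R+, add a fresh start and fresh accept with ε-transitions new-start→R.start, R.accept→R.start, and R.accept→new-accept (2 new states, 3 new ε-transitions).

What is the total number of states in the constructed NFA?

24

By structural recursion:
Each of the 7 symbol leaves contributes a 2-state fragment.
  rs — 4 states
  (rs)+ — 6 states
  r | p — 6 states
  (r | p)* — 8 states
  q | p — 6 states
  s(rs)+(r | p)*(q | p) — 22 states
  (s(rs)+(r | p)*(q | p))* — 24 states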